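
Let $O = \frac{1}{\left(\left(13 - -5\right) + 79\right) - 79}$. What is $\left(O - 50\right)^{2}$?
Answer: $\frac{808201}{324} \approx 2494.4$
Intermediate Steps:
$O = \frac{1}{18}$ ($O = \frac{1}{\left(\left(13 + 5\right) + 79\right) - 79} = \frac{1}{\left(18 + 79\right) - 79} = \frac{1}{97 - 79} = \frac{1}{18} \approx 0.055556$)
$\left(O - 50\right)^{2} = \left(\frac{1}{18} - 50\right)^{2} = \left(- \frac{899}{18}\right)^{2} = \frac{808201}{324}$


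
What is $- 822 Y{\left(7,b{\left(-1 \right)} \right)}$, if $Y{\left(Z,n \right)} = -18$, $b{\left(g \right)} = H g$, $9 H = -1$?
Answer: $14796$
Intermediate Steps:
$H = - \frac{1}{9}$ ($H = \frac{1}{9} \left(-1\right) = - \frac{1}{9} \approx -0.11111$)
$b{\left(g \right)} = - \frac{g}{9}$
$- 822 Y{\left(7,b{\left(-1 \right)} \right)} = \left(-822\right) \left(-18\right) = 14796$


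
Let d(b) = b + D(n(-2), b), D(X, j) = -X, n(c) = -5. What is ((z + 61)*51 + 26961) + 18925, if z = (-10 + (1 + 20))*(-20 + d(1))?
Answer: 41143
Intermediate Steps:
d(b) = 5 + b (d(b) = b - 1*(-5) = b + 5 = 5 + b)
z = -154 (z = (-10 + (1 + 20))*(-20 + (5 + 1)) = (-10 + 21)*(-20 + 6) = 11*(-14) = -154)
((z + 61)*51 + 26961) + 18925 = ((-154 + 61)*51 + 26961) + 18925 = (-93*51 + 26961) + 18925 = (-4743 + 26961) + 18925 = 22218 + 18925 = 41143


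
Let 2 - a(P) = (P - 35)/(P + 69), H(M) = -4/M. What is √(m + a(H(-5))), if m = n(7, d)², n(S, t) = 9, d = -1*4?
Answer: √10169162/349 ≈ 9.1373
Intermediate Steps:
d = -4
a(P) = 2 - (-35 + P)/(69 + P) (a(P) = 2 - (P - 35)/(P + 69) = 2 - (-35 + P)/(69 + P))
m = 81 (m = 9² = 81)
√(m + a(H(-5))) = √(81 + (173 - 4/(-5))/(69 - 4/(-5))) = √(81 + (173 - 4*(-⅕))/(69 - 4*(-⅕))) = √(81 + (173 + ⅘)/(69 + ⅘)) = √(81 + (869/5)/(349/5)) = √(81 + (5/349)*(869/5)) = √(81 + 869/349) = √(29138/349) = √10169162/349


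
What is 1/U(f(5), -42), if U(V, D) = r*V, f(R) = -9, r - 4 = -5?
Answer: ⅑ ≈ 0.11111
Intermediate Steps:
r = -1 (r = 4 - 5 = -1)
U(V, D) = -V
1/U(f(5), -42) = 1/(-1*(-9)) = 1/9 = ⅑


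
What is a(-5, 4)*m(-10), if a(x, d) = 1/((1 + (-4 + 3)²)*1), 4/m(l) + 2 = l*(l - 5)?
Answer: 1/74 ≈ 0.013514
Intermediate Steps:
m(l) = 4/(-2 + l*(-5 + l)) (m(l) = 4/(-2 + l*(l - 5)) = 4/(-2 + l*(-5 + l)))
a(x, d) = ½ (a(x, d) = 1/((1 + (-1)²)*1) = 1/((1 + 1)*1) = 1/(2*1) = 1/2 = ½)
a(-5, 4)*m(-10) = (4/(-2 + (-10)² - 5*(-10)))/2 = (4/(-2 + 100 + 50))/2 = (4/148)/2 = (4*(1/148))/2 = (½)*(1/37) = 1/74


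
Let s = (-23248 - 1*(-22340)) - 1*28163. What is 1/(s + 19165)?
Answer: -1/9906 ≈ -0.00010095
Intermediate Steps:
s = -29071 (s = (-23248 + 22340) - 28163 = -908 - 28163 = -29071)
1/(s + 19165) = 1/(-29071 + 19165) = 1/(-9906) = -1/9906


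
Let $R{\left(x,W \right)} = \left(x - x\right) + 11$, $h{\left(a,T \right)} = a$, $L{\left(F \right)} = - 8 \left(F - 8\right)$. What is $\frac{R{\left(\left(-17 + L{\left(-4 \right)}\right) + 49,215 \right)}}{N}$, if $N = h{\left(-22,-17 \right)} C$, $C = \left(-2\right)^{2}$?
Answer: $- \frac{1}{8} \approx -0.125$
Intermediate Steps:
$L{\left(F \right)} = 64 - 8 F$ ($L{\left(F \right)} = - 8 \left(-8 + F\right) = 64 - 8 F$)
$C = 4$
$R{\left(x,W \right)} = 11$ ($R{\left(x,W \right)} = 0 + 11 = 11$)
$N = -88$ ($N = \left(-22\right) 4 = -88$)
$\frac{R{\left(\left(-17 + L{\left(-4 \right)}\right) + 49,215 \right)}}{N} = \frac{11}{-88} = 11 \left(- \frac{1}{88}\right) = - \frac{1}{8}$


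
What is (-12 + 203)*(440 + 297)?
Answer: 140767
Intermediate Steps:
(-12 + 203)*(440 + 297) = 191*737 = 140767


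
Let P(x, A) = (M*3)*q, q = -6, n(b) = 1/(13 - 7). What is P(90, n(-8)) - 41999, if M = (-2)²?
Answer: -42071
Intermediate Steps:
n(b) = ⅙ (n(b) = 1/6 = ⅙)
M = 4
P(x, A) = -72 (P(x, A) = (4*3)*(-6) = 12*(-6) = -72)
P(90, n(-8)) - 41999 = -72 - 41999 = -42071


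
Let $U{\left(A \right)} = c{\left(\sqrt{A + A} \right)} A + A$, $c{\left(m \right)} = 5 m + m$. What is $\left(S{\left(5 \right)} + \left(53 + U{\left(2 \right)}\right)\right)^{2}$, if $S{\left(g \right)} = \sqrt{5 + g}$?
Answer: $\left(79 + \sqrt{10}\right)^{2} \approx 6750.6$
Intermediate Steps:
$c{\left(m \right)} = 6 m$
$U{\left(A \right)} = A + 6 \sqrt{2} A^{\frac{3}{2}}$ ($U{\left(A \right)} = 6 \sqrt{A + A} A + A = 6 \sqrt{2 A} A + A = 6 \sqrt{2} \sqrt{A} A + A = 6 \sqrt{2} A^{\frac{3}{2}} + A = A + 6 \sqrt{2} A^{\frac{3}{2}}$)
$\left(S{\left(5 \right)} + \left(53 + U{\left(2 \right)}\right)\right)^{2} = \left(\sqrt{5 + 5} + \left(53 + \left(2 + 6 \sqrt{2} \cdot 2^{\frac{3}{2}}\right)\right)\right)^{2} = \left(\sqrt{10} + \left(53 + \left(2 + 6 \sqrt{2} \cdot 2 \sqrt{2}\right)\right)\right)^{2} = \left(\sqrt{10} + \left(53 + \left(2 + 24\right)\right)\right)^{2} = \left(\sqrt{10} + \left(53 + 26\right)\right)^{2} = \left(\sqrt{10} + 79\right)^{2} = \left(79 + \sqrt{10}\right)^{2}$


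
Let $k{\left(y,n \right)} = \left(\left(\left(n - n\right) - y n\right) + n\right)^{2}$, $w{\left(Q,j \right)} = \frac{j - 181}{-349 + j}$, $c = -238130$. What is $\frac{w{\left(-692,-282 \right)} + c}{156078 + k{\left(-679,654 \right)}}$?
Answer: $- \frac{150259567}{124796677755618} \approx -1.204 \cdot 10^{-6}$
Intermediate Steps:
$w{\left(Q,j \right)} = \frac{-181 + j}{-349 + j}$
$k{\left(y,n \right)} = \left(n - n y\right)^{2}$ ($k{\left(y,n \right)} = \left(\left(0 - n y\right) + n\right)^{2} = \left(- n y + n\right)^{2} = \left(n - n y\right)^{2}$)
$\frac{w{\left(-692,-282 \right)} + c}{156078 + k{\left(-679,654 \right)}} = \frac{\frac{-181 - 282}{-349 - 282} - 238130}{156078 + 654^{2} \left(-1 - 679\right)^{2}} = \frac{\frac{1}{-631} \left(-463\right) - 238130}{156078 + 427716 \left(-680\right)^{2}} = \frac{\left(- \frac{1}{631}\right) \left(-463\right) - 238130}{156078 + 427716 \cdot 462400} = \frac{\frac{463}{631} - 238130}{156078 + 197775878400} = - \frac{150259567}{631 \cdot 197776034478} = \left(- \frac{150259567}{631}\right) \frac{1}{197776034478} = - \frac{150259567}{124796677755618}$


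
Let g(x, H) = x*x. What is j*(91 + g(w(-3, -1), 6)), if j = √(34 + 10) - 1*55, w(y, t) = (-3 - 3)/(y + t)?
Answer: -20515/4 + 373*√11/2 ≈ -4510.2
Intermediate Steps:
w(y, t) = -6/(t + y)
g(x, H) = x²
j = -55 + 2*√11 (j = √44 - 55 = 2*√11 - 55 = -55 + 2*√11 ≈ -48.367)
j*(91 + g(w(-3, -1), 6)) = (-55 + 2*√11)*(91 + (-6/(-1 - 3))²) = (-55 + 2*√11)*(91 + (-6/(-4))²) = (-55 + 2*√11)*(91 + (-6*(-¼))²) = (-55 + 2*√11)*(91 + (3/2)²) = (-55 + 2*√11)*(91 + 9/4) = (-55 + 2*√11)*(373/4) = -20515/4 + 373*√11/2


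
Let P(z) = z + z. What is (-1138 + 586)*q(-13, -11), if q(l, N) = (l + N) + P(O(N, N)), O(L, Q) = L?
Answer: 25392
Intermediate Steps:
P(z) = 2*z
q(l, N) = l + 3*N (q(l, N) = (l + N) + 2*N = (N + l) + 2*N = l + 3*N)
(-1138 + 586)*q(-13, -11) = (-1138 + 586)*(-13 + 3*(-11)) = -552*(-13 - 33) = -552*(-46) = 25392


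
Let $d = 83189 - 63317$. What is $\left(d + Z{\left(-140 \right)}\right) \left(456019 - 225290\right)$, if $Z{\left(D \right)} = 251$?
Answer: $4642959667$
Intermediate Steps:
$d = 19872$
$\left(d + Z{\left(-140 \right)}\right) \left(456019 - 225290\right) = \left(19872 + 251\right) \left(456019 - 225290\right) = 20123 \cdot 230729 = 4642959667$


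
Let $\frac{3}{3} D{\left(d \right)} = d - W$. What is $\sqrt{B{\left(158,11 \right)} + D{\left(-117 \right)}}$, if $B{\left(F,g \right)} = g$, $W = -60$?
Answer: $i \sqrt{46} \approx 6.7823 i$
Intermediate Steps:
$D{\left(d \right)} = 60 + d$ ($D{\left(d \right)} = d - -60 = d + 60 = 60 + d$)
$\sqrt{B{\left(158,11 \right)} + D{\left(-117 \right)}} = \sqrt{11 + \left(60 - 117\right)} = \sqrt{11 - 57} = \sqrt{-46} = i \sqrt{46}$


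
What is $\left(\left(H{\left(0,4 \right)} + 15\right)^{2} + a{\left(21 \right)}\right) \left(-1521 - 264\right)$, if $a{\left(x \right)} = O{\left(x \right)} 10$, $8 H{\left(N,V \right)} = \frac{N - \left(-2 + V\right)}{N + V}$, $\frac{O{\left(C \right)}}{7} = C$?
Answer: $- \frac{773692185}{256} \approx -3.0222 \cdot 10^{6}$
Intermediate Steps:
$O{\left(C \right)} = 7 C$
$H{\left(N,V \right)} = \frac{2 + N - V}{8 \left(N + V\right)}$ ($H{\left(N,V \right)} = \frac{\left(N - \left(-2 + V\right)\right) \frac{1}{N + V}}{8} = \frac{\left(2 + N - V\right) \frac{1}{N + V}}{8} = \frac{\frac{1}{N + V} \left(2 + N - V\right)}{8} = \frac{2 + N - V}{8 \left(N + V\right)}$)
$a{\left(x \right)} = 70 x$ ($a{\left(x \right)} = 7 x 10 = 70 x$)
$\left(\left(H{\left(0,4 \right)} + 15\right)^{2} + a{\left(21 \right)}\right) \left(-1521 - 264\right) = \left(\left(\frac{2 + 0 - 4}{8 \left(0 + 4\right)} + 15\right)^{2} + 70 \cdot 21\right) \left(-1521 - 264\right) = \left(\left(\frac{2 + 0 - 4}{8 \cdot 4} + 15\right)^{2} + 1470\right) \left(-1785\right) = \left(\left(\frac{1}{8} \cdot \frac{1}{4} \left(-2\right) + 15\right)^{2} + 1470\right) \left(-1785\right) = \left(\left(- \frac{1}{16} + 15\right)^{2} + 1470\right) \left(-1785\right) = \left(\left(\frac{239}{16}\right)^{2} + 1470\right) \left(-1785\right) = \left(\frac{57121}{256} + 1470\right) \left(-1785\right) = \frac{433441}{256} \left(-1785\right) = - \frac{773692185}{256}$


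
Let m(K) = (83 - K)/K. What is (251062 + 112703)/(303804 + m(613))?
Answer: 222987945/186231322 ≈ 1.1974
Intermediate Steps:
m(K) = (83 - K)/K
(251062 + 112703)/(303804 + m(613)) = (251062 + 112703)/(303804 + (83 - 1*613)/613) = 363765/(303804 + (83 - 613)/613) = 363765/(303804 + (1/613)*(-530)) = 363765/(303804 - 530/613) = 363765/(186231322/613) = 363765*(613/186231322) = 222987945/186231322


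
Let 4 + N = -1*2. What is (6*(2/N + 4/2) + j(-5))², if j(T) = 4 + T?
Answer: 81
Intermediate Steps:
N = -6 (N = -4 - 1*2 = -4 - 2 = -6)
(6*(2/N + 4/2) + j(-5))² = (6*(2/(-6) + 4/2) + (4 - 5))² = (6*(2*(-⅙) + 4*(½)) - 1)² = (6*(-⅓ + 2) - 1)² = (6*(5/3) - 1)² = (10 - 1)² = 9² = 81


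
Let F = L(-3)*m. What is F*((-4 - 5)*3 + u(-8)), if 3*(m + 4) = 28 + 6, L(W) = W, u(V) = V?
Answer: 770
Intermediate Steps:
m = 22/3 (m = -4 + (28 + 6)/3 = -4 + (1/3)*34 = -4 + 34/3 = 22/3 ≈ 7.3333)
F = -22 (F = -3*22/3 = -22)
F*((-4 - 5)*3 + u(-8)) = -22*((-4 - 5)*3 - 8) = -22*(-9*3 - 8) = -22*(-27 - 8) = -22*(-35) = 770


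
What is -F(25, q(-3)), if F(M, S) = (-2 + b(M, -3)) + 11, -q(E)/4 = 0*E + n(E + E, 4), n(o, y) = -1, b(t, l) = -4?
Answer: -5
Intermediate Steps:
q(E) = 4 (q(E) = -4*(0*E - 1) = -4*(0 - 1) = -4*(-1) = 4)
F(M, S) = 5 (F(M, S) = (-2 - 4) + 11 = -6 + 11 = 5)
-F(25, q(-3)) = -1*5 = -5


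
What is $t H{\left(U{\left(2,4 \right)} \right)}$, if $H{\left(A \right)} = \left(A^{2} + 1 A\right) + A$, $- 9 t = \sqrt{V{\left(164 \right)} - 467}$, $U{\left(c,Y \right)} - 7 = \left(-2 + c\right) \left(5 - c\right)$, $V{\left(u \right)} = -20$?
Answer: $- 7 i \sqrt{487} \approx - 154.48 i$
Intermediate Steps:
$U{\left(c,Y \right)} = 7 + \left(-2 + c\right) \left(5 - c\right)$
$t = - \frac{i \sqrt{487}}{9}$ ($t = - \frac{\sqrt{-20 - 467}}{9} = - \frac{\sqrt{-487}}{9} = - \frac{i \sqrt{487}}{9} \approx - 2.452 i$)
$H{\left(A \right)} = A^{2} + 2 A$ ($H{\left(A \right)} = \left(A^{2} + A\right) + A = \left(A + A^{2}\right) + A = A^{2} + 2 A$)
$t H{\left(U{\left(2,4 \right)} \right)} = - \frac{i \sqrt{487}}{9} \left(-3 - 2^{2} + 7 \cdot 2\right) \left(2 - -7\right) = - \frac{i \sqrt{487}}{9} \left(-3 - 4 + 14\right) \left(2 - -7\right) = - \frac{i \sqrt{487}}{9} \cdot 7 \left(2 + 7\right) = - \frac{i \sqrt{487}}{9} \cdot 7 \cdot 9 = - \frac{i \sqrt{487}}{9} \cdot 63 = - 7 i \sqrt{487}$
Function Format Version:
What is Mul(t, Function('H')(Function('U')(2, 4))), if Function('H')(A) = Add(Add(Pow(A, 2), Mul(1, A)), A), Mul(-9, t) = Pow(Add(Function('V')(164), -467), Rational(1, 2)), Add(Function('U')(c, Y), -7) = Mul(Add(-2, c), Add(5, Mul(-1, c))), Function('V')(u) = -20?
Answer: Mul(-7, I, Pow(487, Rational(1, 2))) ≈ Mul(-154.48, I)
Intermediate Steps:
Function('U')(c, Y) = Add(7, Mul(Add(-2, c), Add(5, Mul(-1, c))))
t = Mul(Rational(-1, 9), I, Pow(487, Rational(1, 2))) (t = Mul(Rational(-1, 9), Pow(Add(-20, -467), Rational(1, 2))) = Mul(Rational(-1, 9), Pow(-487, Rational(1, 2))) = Mul(Rational(-1, 9), Mul(I, Pow(487, Rational(1, 2)))) = Mul(Rational(-1, 9), I, Pow(487, Rational(1, 2))) ≈ Mul(-2.4520, I))
Function('H')(A) = Add(Pow(A, 2), Mul(2, A)) (Function('H')(A) = Add(Add(Pow(A, 2), A), A) = Add(Add(A, Pow(A, 2)), A) = Add(Pow(A, 2), Mul(2, A)))
Mul(t, Function('H')(Function('U')(2, 4))) = Mul(Mul(Rational(-1, 9), I, Pow(487, Rational(1, 2))), Mul(Add(-3, Mul(-1, Pow(2, 2)), Mul(7, 2)), Add(2, Add(-3, Mul(-1, Pow(2, 2)), Mul(7, 2))))) = Mul(Mul(Rational(-1, 9), I, Pow(487, Rational(1, 2))), Mul(Add(-3, Mul(-1, 4), 14), Add(2, Add(-3, Mul(-1, 4), 14)))) = Mul(Mul(Rational(-1, 9), I, Pow(487, Rational(1, 2))), Mul(Add(-3, -4, 14), Add(2, Add(-3, -4, 14)))) = Mul(Mul(Rational(-1, 9), I, Pow(487, Rational(1, 2))), Mul(7, Add(2, 7))) = Mul(Mul(Rational(-1, 9), I, Pow(487, Rational(1, 2))), Mul(7, 9)) = Mul(Mul(Rational(-1, 9), I, Pow(487, Rational(1, 2))), 63) = Mul(-7, I, Pow(487, Rational(1, 2)))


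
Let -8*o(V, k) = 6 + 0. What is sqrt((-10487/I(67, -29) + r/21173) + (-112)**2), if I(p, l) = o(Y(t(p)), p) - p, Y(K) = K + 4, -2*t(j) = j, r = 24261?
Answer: 3*sqrt(46458200410460869)/5737883 ≈ 112.69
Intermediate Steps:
t(j) = -j/2
Y(K) = 4 + K
o(V, k) = -3/4 (o(V, k) = -(6 + 0)/8 = -1/8*6 = -3/4)
I(p, l) = -3/4 - p
sqrt((-10487/I(67, -29) + r/21173) + (-112)**2) = sqrt((-10487/(-3/4 - 1*67) + 24261/21173) + (-112)**2) = sqrt((-10487/(-3/4 - 67) + 24261*(1/21173)) + 12544) = sqrt((-10487/(-271/4) + 24261/21173) + 12544) = sqrt((-10487*(-4/271) + 24261/21173) + 12544) = sqrt((41948/271 + 24261/21173) + 12544) = sqrt(894739735/5737883 + 12544) = sqrt(72870744087/5737883) = 3*sqrt(46458200410460869)/5737883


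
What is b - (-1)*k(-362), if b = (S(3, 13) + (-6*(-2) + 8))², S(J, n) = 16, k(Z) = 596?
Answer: 1892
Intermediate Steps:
b = 1296 (b = (16 + (-6*(-2) + 8))² = (16 + (12 + 8))² = (16 + 20)² = 36² = 1296)
b - (-1)*k(-362) = 1296 - (-1)*596 = 1296 - 1*(-596) = 1296 + 596 = 1892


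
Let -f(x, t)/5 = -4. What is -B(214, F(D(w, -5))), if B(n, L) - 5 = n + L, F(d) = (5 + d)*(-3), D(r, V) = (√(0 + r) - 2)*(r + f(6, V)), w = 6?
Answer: -360 + 78*√6 ≈ -168.94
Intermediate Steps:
f(x, t) = 20 (f(x, t) = -5*(-4) = 20)
D(r, V) = (-2 + √r)*(20 + r) (D(r, V) = (√(0 + r) - 2)*(r + 20) = (√r - 2)*(20 + r) = (-2 + √r)*(20 + r))
F(d) = -15 - 3*d
B(n, L) = 5 + L + n (B(n, L) = 5 + (n + L) = 5 + (L + n) = 5 + L + n)
-B(214, F(D(w, -5))) = -(5 + (-15 - 3*(-40 + 6^(3/2) - 2*6 + 20*√6)) + 214) = -(5 + (-15 - 3*(-40 + 6*√6 - 12 + 20*√6)) + 214) = -(5 + (-15 - 3*(-52 + 26*√6)) + 214) = -(5 + (-15 + (156 - 78*√6)) + 214) = -(5 + (141 - 78*√6) + 214) = -(360 - 78*√6) = -360 + 78*√6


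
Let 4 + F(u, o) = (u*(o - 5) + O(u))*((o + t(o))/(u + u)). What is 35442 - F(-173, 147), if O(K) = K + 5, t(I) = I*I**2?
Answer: -39279745732/173 ≈ -2.2705e+8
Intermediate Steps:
t(I) = I**3
O(K) = 5 + K
F(u, o) = -4 + (o + o**3)*(5 + u + u*(-5 + o))/(2*u) (F(u, o) = -4 + (u*(o - 5) + (5 + u))*((o + o**3)/(u + u)) = -4 + (u*(-5 + o) + (5 + u))*((o + o**3)/((2*u))) = -4 + (5 + u + u*(-5 + o))*((o + o**3)*(1/(2*u))) = -4 + (5 + u + u*(-5 + o))*((o + o**3)/(2*u)) = -4 + (o + o**3)*(5 + u + u*(-5 + o))/(2*u))
35442 - F(-173, 147) = 35442 - (147*(5 - 173) + 147**3*(5 - 173) - 1*(-173)*(8 - 1*147**2 - 1*147**4 + 5*147 + 5*147**3))/(2*(-173)) = 35442 - (-1)*(147*(-168) + 3176523*(-168) - 1*(-173)*(8 - 1*21609 - 1*466948881 + 735 + 5*3176523))/(2*173) = 35442 - (-1)*(-24696 - 533655864 - 1*(-173)*(8 - 21609 - 466948881 + 735 + 15882615))/(2*173) = 35442 - (-1)*(-24696 - 533655864 - 1*(-173)*(-451087132))/(2*173) = 35442 - (-1)*(-24696 - 533655864 - 78038073836)/(2*173) = 35442 - (-1)*(-78571754396)/(2*173) = 35442 - 1*39285877198/173 = 35442 - 39285877198/173 = -39279745732/173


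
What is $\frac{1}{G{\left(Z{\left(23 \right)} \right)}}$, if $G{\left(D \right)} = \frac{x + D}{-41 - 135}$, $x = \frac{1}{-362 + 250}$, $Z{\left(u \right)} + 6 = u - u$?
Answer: $\frac{19712}{673} \approx 29.29$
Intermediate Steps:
$Z{\left(u \right)} = -6$ ($Z{\left(u \right)} = -6 + \left(u - u\right) = -6 + 0 = -6$)
$x = - \frac{1}{112}$ ($x = \frac{1}{-112} = - \frac{1}{112} \approx -0.0089286$)
$G{\left(D \right)} = \frac{1}{19712} - \frac{D}{176}$ ($G{\left(D \right)} = \frac{- \frac{1}{112} + D}{-41 - 135} = \frac{- \frac{1}{112} + D}{-176} = \left(- \frac{1}{112} + D\right) \left(- \frac{1}{176}\right) = \frac{1}{19712} - \frac{D}{176}$)
$\frac{1}{G{\left(Z{\left(23 \right)} \right)}} = \frac{1}{\frac{1}{19712} - - \frac{3}{88}} = \frac{1}{\frac{1}{19712} + \frac{3}{88}} = \frac{1}{\frac{673}{19712}} = \frac{19712}{673}$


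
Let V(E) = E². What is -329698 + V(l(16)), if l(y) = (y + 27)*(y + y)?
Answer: 1563678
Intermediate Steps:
l(y) = 2*y*(27 + y) (l(y) = (27 + y)*(2*y) = 2*y*(27 + y))
-329698 + V(l(16)) = -329698 + (2*16*(27 + 16))² = -329698 + (2*16*43)² = -329698 + 1376² = -329698 + 1893376 = 1563678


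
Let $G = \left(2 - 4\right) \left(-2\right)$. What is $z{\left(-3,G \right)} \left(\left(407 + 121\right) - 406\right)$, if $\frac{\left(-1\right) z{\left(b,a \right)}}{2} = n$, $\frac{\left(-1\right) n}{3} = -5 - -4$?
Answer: $-732$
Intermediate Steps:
$G = 4$ ($G = \left(2 - 4\right) \left(-2\right) = \left(-2\right) \left(-2\right) = 4$)
$n = 3$ ($n = - 3 \left(-5 - -4\right) = - 3 \left(-5 + 4\right) = \left(-3\right) \left(-1\right) = 3$)
$z{\left(b,a \right)} = -6$ ($z{\left(b,a \right)} = \left(-2\right) 3 = -6$)
$z{\left(-3,G \right)} \left(\left(407 + 121\right) - 406\right) = - 6 \left(\left(407 + 121\right) - 406\right) = - 6 \left(528 - 406\right) = \left(-6\right) 122 = -732$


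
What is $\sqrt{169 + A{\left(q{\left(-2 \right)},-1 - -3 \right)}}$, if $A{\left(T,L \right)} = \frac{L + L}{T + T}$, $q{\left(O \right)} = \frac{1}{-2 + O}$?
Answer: $\sqrt{161} \approx 12.689$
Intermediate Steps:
$A{\left(T,L \right)} = \frac{L}{T}$ ($A{\left(T,L \right)} = \frac{2 L}{2 T} = 2 L \frac{1}{2 T} = \frac{L}{T}$)
$\sqrt{169 + A{\left(q{\left(-2 \right)},-1 - -3 \right)}} = \sqrt{169 + \frac{-1 - -3}{\frac{1}{-2 - 2}}} = \sqrt{169 + \frac{-1 + 3}{\frac{1}{-4}}} = \sqrt{169 + \frac{2}{- \frac{1}{4}}} = \sqrt{169 + 2 \left(-4\right)} = \sqrt{169 - 8} = \sqrt{161}$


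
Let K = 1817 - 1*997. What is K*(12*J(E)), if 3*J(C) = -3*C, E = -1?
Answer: 9840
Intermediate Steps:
J(C) = -C (J(C) = (-3*C)/3 = -C)
K = 820 (K = 1817 - 997 = 820)
K*(12*J(E)) = 820*(12*(-1*(-1))) = 820*(12*1) = 820*12 = 9840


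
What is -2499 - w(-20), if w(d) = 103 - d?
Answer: -2622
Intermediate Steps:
-2499 - w(-20) = -2499 - (103 - 1*(-20)) = -2499 - (103 + 20) = -2499 - 1*123 = -2499 - 123 = -2622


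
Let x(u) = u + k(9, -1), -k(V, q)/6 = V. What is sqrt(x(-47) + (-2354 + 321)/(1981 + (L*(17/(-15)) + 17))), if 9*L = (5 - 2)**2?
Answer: 2*I*sqrt(22882204961)/29953 ≈ 10.1*I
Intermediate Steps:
k(V, q) = -6*V
L = 1 (L = (5 - 2)**2/9 = (1/9)*3**2 = (1/9)*9 = 1)
x(u) = -54 + u (x(u) = u - 6*9 = u - 54 = -54 + u)
sqrt(x(-47) + (-2354 + 321)/(1981 + (L*(17/(-15)) + 17))) = sqrt((-54 - 47) + (-2354 + 321)/(1981 + (1*(17/(-15)) + 17))) = sqrt(-101 - 2033/(1981 + (1*(17*(-1/15)) + 17))) = sqrt(-101 - 2033/(1981 + (1*(-17/15) + 17))) = sqrt(-101 - 2033/(1981 + (-17/15 + 17))) = sqrt(-101 - 2033/(1981 + 238/15)) = sqrt(-101 - 2033/29953/15) = sqrt(-101 - 2033*15/29953) = sqrt(-101 - 30495/29953) = sqrt(-3055748/29953) = 2*I*sqrt(22882204961)/29953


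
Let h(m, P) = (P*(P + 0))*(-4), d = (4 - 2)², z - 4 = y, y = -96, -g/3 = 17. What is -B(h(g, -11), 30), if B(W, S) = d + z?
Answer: 88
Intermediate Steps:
g = -51 (g = -3*17 = -51)
z = -92 (z = 4 - 96 = -92)
d = 4 (d = 2² = 4)
h(m, P) = -4*P² (h(m, P) = (P*P)*(-4) = P²*(-4) = -4*P²)
B(W, S) = -88 (B(W, S) = 4 - 92 = -88)
-B(h(g, -11), 30) = -1*(-88) = 88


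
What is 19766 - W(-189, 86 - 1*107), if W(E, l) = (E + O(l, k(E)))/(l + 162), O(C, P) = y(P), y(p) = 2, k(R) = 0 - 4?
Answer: 2787193/141 ≈ 19767.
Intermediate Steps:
k(R) = -4
O(C, P) = 2
W(E, l) = (2 + E)/(162 + l) (W(E, l) = (E + 2)/(l + 162) = (2 + E)/(162 + l))
19766 - W(-189, 86 - 1*107) = 19766 - (2 - 189)/(162 + (86 - 1*107)) = 19766 - (-187)/(162 + (86 - 107)) = 19766 - (-187)/(162 - 21) = 19766 - (-187)/141 = 19766 - 1*(-187/141) = 19766 + 187/141 = 2787193/141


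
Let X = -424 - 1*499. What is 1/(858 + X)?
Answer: -1/65 ≈ -0.015385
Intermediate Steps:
X = -923 (X = -424 - 499 = -923)
1/(858 + X) = 1/(858 - 923) = 1/(-65) = -1/65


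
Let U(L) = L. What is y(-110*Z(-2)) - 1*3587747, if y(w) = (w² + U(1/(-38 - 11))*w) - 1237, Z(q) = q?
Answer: -173488836/49 ≈ -3.5406e+6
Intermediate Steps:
y(w) = -1237 + w² - w/49 (y(w) = (w² + w/(-38 - 11)) - 1237 = (w² + w/(-49)) - 1237 = (w² - w/49) - 1237 = -1237 + w² - w/49)
y(-110*Z(-2)) - 1*3587747 = (-1237 + (-110*(-2))² - (-110)*(-2)/49) - 1*3587747 = (-1237 + 220² - 1/49*220) - 3587747 = (-1237 + 48400 - 220/49) - 3587747 = 2310767/49 - 3587747 = -173488836/49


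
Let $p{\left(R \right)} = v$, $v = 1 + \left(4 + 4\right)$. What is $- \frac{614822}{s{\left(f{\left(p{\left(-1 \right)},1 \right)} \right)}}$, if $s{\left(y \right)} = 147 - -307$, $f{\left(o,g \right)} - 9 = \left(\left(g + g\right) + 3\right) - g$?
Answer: $- \frac{307411}{227} \approx -1354.2$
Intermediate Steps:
$v = 9$ ($v = 1 + 8 = 9$)
$p{\left(R \right)} = 9$
$f{\left(o,g \right)} = 12 + g$ ($f{\left(o,g \right)} = 9 + \left(\left(\left(g + g\right) + 3\right) - g\right) = 9 + \left(\left(2 g + 3\right) - g\right) = 9 + \left(\left(3 + 2 g\right) - g\right) = 9 + \left(3 + g\right) = 12 + g$)
$s{\left(y \right)} = 454$ ($s{\left(y \right)} = 147 + 307 = 454$)
$- \frac{614822}{s{\left(f{\left(p{\left(-1 \right)},1 \right)} \right)}} = - \frac{614822}{454} = \left(-614822\right) \frac{1}{454} = - \frac{307411}{227}$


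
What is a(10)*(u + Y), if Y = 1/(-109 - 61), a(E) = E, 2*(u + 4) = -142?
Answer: -12751/17 ≈ -750.06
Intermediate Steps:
u = -75 (u = -4 + (½)*(-142) = -4 - 71 = -75)
Y = -1/170 (Y = 1/(-170) = -1/170 ≈ -0.0058824)
a(10)*(u + Y) = 10*(-75 - 1/170) = 10*(-12751/170) = -12751/17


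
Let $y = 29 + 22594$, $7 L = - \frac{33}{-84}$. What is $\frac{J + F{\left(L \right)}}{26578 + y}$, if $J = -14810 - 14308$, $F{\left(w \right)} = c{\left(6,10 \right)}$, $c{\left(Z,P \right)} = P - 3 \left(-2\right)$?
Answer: $- \frac{29102}{49201} \approx -0.59149$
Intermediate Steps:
$L = \frac{11}{196}$ ($L = \frac{\left(-33\right) \frac{1}{-84}}{7} = \frac{\left(-33\right) \left(- \frac{1}{84}\right)}{7} = \frac{1}{7} \cdot \frac{11}{28} = \frac{11}{196} \approx 0.056122$)
$c{\left(Z,P \right)} = 6 + P$ ($c{\left(Z,P \right)} = P - -6 = P + 6 = 6 + P$)
$y = 22623$
$F{\left(w \right)} = 16$ ($F{\left(w \right)} = 6 + 10 = 16$)
$J = -29118$
$\frac{J + F{\left(L \right)}}{26578 + y} = \frac{-29118 + 16}{26578 + 22623} = - \frac{29102}{49201}$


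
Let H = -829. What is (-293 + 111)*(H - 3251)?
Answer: 742560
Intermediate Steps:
(-293 + 111)*(H - 3251) = (-293 + 111)*(-829 - 3251) = -182*(-4080) = 742560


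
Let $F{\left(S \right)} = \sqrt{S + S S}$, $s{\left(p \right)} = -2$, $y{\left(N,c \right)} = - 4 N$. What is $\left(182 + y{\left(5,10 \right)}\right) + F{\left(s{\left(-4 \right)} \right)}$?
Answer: $162 + \sqrt{2} \approx 163.41$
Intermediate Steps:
$F{\left(S \right)} = \sqrt{S + S^{2}}$
$\left(182 + y{\left(5,10 \right)}\right) + F{\left(s{\left(-4 \right)} \right)} = \left(182 - 20\right) + \sqrt{- 2 \left(1 - 2\right)} = \left(182 - 20\right) + \sqrt{\left(-2\right) \left(-1\right)} = 162 + \sqrt{2}$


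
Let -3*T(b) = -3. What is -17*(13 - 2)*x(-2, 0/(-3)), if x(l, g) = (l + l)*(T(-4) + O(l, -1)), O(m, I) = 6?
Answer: 5236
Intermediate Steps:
T(b) = 1 (T(b) = -⅓*(-3) = 1)
x(l, g) = 14*l (x(l, g) = (l + l)*(1 + 6) = (2*l)*7 = 14*l)
-17*(13 - 2)*x(-2, 0/(-3)) = -17*(13 - 2)*14*(-2) = -187*(-28) = -17*(-308) = 5236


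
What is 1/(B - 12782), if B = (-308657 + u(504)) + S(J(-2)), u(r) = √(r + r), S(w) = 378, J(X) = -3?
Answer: -321061/103080164713 - 12*√7/103080164713 ≈ -3.1150e-6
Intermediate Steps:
u(r) = √2*√r (u(r) = √(2*r) = √2*√r)
B = -308279 + 12*√7 (B = (-308657 + √2*√504) + 378 = (-308657 + √2*(6*√14)) + 378 = (-308657 + 12*√7) + 378 = -308279 + 12*√7 ≈ -3.0825e+5)
1/(B - 12782) = 1/((-308279 + 12*√7) - 12782) = 1/(-321061 + 12*√7)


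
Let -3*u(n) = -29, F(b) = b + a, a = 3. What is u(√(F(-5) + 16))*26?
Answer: 754/3 ≈ 251.33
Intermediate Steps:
F(b) = 3 + b (F(b) = b + 3 = 3 + b)
u(n) = 29/3 (u(n) = -⅓*(-29) = 29/3)
u(√(F(-5) + 16))*26 = (29/3)*26 = 754/3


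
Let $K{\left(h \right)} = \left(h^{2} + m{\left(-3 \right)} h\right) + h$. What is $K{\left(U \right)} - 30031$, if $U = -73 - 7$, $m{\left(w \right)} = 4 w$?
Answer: $-22751$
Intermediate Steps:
$U = -80$ ($U = -73 - 7 = -80$)
$K{\left(h \right)} = h^{2} - 11 h$ ($K{\left(h \right)} = \left(h^{2} + 4 \left(-3\right) h\right) + h = \left(h^{2} - 12 h\right) + h = h^{2} - 11 h$)
$K{\left(U \right)} - 30031 = - 80 \left(-11 - 80\right) - 30031 = \left(-80\right) \left(-91\right) - 30031 = 7280 - 30031 = -22751$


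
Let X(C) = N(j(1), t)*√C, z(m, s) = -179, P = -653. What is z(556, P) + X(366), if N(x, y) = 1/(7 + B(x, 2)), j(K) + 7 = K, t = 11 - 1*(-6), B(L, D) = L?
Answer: -179 + √366 ≈ -159.87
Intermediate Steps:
t = 17 (t = 11 + 6 = 17)
j(K) = -7 + K
N(x, y) = 1/(7 + x)
X(C) = √C (X(C) = √C/(7 + (-7 + 1)) = √C/(7 - 6) = √C/1 = 1*√C = √C)
z(556, P) + X(366) = -179 + √366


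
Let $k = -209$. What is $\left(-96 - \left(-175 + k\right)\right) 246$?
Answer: $70848$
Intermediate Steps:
$\left(-96 - \left(-175 + k\right)\right) 246 = \left(-96 + \left(175 - -209\right)\right) 246 = \left(-96 + \left(175 + 209\right)\right) 246 = \left(-96 + 384\right) 246 = 288 \cdot 246 = 70848$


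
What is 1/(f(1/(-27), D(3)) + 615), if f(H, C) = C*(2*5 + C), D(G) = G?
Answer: 1/654 ≈ 0.0015291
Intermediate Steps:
f(H, C) = C*(10 + C)
1/(f(1/(-27), D(3)) + 615) = 1/(3*(10 + 3) + 615) = 1/(3*13 + 615) = 1/(39 + 615) = 1/654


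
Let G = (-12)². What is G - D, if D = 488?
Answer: -344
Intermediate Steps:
G = 144
G - D = 144 - 1*488 = 144 - 488 = -344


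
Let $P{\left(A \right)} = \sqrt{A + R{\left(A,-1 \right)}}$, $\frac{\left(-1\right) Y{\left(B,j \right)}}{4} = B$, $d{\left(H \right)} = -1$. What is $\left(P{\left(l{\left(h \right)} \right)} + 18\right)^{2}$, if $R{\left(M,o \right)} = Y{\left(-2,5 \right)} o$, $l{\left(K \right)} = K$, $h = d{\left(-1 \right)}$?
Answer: $315 + 108 i \approx 315.0 + 108.0 i$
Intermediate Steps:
$Y{\left(B,j \right)} = - 4 B$
$h = -1$
$R{\left(M,o \right)} = 8 o$ ($R{\left(M,o \right)} = \left(-4\right) \left(-2\right) o = 8 o$)
$P{\left(A \right)} = \sqrt{-8 + A}$ ($P{\left(A \right)} = \sqrt{A + 8 \left(-1\right)} = \sqrt{A - 8} = \sqrt{-8 + A}$)
$\left(P{\left(l{\left(h \right)} \right)} + 18\right)^{2} = \left(\sqrt{-8 - 1} + 18\right)^{2} = \left(\sqrt{-9} + 18\right)^{2} = \left(3 i + 18\right)^{2} = \left(18 + 3 i\right)^{2}$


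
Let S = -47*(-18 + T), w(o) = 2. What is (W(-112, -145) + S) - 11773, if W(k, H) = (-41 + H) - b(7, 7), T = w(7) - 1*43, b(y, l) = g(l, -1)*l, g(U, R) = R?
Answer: -9179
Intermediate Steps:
b(y, l) = -l
T = -41 (T = 2 - 1*43 = 2 - 43 = -41)
W(k, H) = -34 + H (W(k, H) = (-41 + H) - (-1)*7 = (-41 + H) - 1*(-7) = (-41 + H) + 7 = -34 + H)
S = 2773 (S = -47*(-18 - 41) = -47*(-59) = 2773)
(W(-112, -145) + S) - 11773 = ((-34 - 145) + 2773) - 11773 = (-179 + 2773) - 11773 = 2594 - 11773 = -9179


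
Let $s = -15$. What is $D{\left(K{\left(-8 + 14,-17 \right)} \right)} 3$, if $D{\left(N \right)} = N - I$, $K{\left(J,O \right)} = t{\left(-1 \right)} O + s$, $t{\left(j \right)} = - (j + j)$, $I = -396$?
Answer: $1041$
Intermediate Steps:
$t{\left(j \right)} = - 2 j$
$K{\left(J,O \right)} = -15 + 2 O$ ($K{\left(J,O \right)} = \left(-2\right) \left(-1\right) O - 15 = 2 O - 15 = -15 + 2 O$)
$D{\left(N \right)} = 396 + N$ ($D{\left(N \right)} = N - -396 = N + 396 = 396 + N$)
$D{\left(K{\left(-8 + 14,-17 \right)} \right)} 3 = \left(396 + \left(-15 + 2 \left(-17\right)\right)\right) 3 = \left(396 - 49\right) 3 = 347 \cdot 3 = 1041$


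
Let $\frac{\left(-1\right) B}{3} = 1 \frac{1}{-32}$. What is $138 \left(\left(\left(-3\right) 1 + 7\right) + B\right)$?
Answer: $\frac{9039}{16} \approx 564.94$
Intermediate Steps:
$B = \frac{3}{32}$ ($B = - 3 \cdot 1 \frac{1}{-32} = - 3 \cdot 1 \left(- \frac{1}{32}\right) = \left(-3\right) \left(- \frac{1}{32}\right) = \frac{3}{32} \approx 0.09375$)
$138 \left(\left(\left(-3\right) 1 + 7\right) + B\right) = 138 \left(\left(\left(-3\right) 1 + 7\right) + \frac{3}{32}\right) = 138 \left(\left(-3 + 7\right) + \frac{3}{32}\right) = 138 \left(4 + \frac{3}{32}\right) = 138 \cdot \frac{131}{32} = \frac{9039}{16}$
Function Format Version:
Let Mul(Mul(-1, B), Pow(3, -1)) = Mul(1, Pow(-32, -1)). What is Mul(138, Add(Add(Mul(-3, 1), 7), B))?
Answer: Rational(9039, 16) ≈ 564.94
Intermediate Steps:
B = Rational(3, 32) (B = Mul(-3, Mul(1, Pow(-32, -1))) = Mul(-3, Mul(1, Rational(-1, 32))) = Mul(-3, Rational(-1, 32)) = Rational(3, 32) ≈ 0.093750)
Mul(138, Add(Add(Mul(-3, 1), 7), B)) = Mul(138, Add(Add(Mul(-3, 1), 7), Rational(3, 32))) = Mul(138, Add(Add(-3, 7), Rational(3, 32))) = Mul(138, Add(4, Rational(3, 32))) = Mul(138, Rational(131, 32)) = Rational(9039, 16)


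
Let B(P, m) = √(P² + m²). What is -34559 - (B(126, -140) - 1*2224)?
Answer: -32335 - 14*√181 ≈ -32523.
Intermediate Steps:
-34559 - (B(126, -140) - 1*2224) = -34559 - (√(126² + (-140)²) - 1*2224) = -34559 - (√(15876 + 19600) - 2224) = -34559 - (√35476 - 2224) = -34559 - (14*√181 - 2224) = -34559 - (-2224 + 14*√181) = -34559 + (2224 - 14*√181) = -32335 - 14*√181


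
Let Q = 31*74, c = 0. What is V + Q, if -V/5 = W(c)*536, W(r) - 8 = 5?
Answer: -32546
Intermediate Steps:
W(r) = 13 (W(r) = 8 + 5 = 13)
V = -34840 (V = -65*536 = -5*6968 = -34840)
Q = 2294
V + Q = -34840 + 2294 = -32546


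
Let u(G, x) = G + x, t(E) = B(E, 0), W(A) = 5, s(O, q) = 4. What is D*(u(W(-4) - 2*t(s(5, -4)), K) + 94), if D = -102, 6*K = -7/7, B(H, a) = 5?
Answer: -9061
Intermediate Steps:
K = -1/6 (K = (-7/7)/6 = (-7*1/7)/6 = (1/6)*(-1) = -1/6 ≈ -0.16667)
t(E) = 5
D*(u(W(-4) - 2*t(s(5, -4)), K) + 94) = -102*(((5 - 2*5) - 1/6) + 94) = -102*(((5 - 10) - 1/6) + 94) = -102*((-5 - 1/6) + 94) = -102*(-31/6 + 94) = -102*533/6 = -9061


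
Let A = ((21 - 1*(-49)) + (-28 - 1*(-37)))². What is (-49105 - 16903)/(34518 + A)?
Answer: -66008/40759 ≈ -1.6195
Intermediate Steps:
A = 6241 (A = ((21 + 49) + (-28 + 37))² = (70 + 9)² = 79² = 6241)
(-49105 - 16903)/(34518 + A) = (-49105 - 16903)/(34518 + 6241) = -66008/40759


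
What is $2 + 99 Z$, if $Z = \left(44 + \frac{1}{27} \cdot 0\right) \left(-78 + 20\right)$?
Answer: $-252646$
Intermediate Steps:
$Z = -2552$ ($Z = \left(44 + \frac{1}{27} \cdot 0\right) \left(-58\right) = \left(44 + 0\right) \left(-58\right) = 44 \left(-58\right) = -2552$)
$2 + 99 Z = 2 + 99 \left(-2552\right) = 2 - 252648 = -252646$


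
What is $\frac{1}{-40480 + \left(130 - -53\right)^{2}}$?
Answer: $- \frac{1}{6991} \approx -0.00014304$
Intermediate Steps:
$\frac{1}{-40480 + \left(130 - -53\right)^{2}} = \frac{1}{-40480 + \left(130 + \left(-9 + 62\right)\right)^{2}} = \frac{1}{-40480 + \left(130 + 53\right)^{2}} = \frac{1}{-40480 + 183^{2}} = \frac{1}{-40480 + 33489} = \frac{1}{-6991} = - \frac{1}{6991}$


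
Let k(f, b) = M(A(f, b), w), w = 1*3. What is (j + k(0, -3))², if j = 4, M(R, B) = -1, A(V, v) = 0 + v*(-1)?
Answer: 9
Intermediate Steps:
A(V, v) = -v (A(V, v) = 0 - v = -v)
w = 3
k(f, b) = -1
(j + k(0, -3))² = (4 - 1)² = 3² = 9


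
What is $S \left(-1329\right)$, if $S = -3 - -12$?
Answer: $-11961$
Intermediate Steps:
$S = 9$ ($S = -3 + 12 = 9$)
$S \left(-1329\right) = 9 \left(-1329\right) = -11961$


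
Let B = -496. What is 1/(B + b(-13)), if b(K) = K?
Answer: -1/509 ≈ -0.0019646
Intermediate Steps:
1/(B + b(-13)) = 1/(-496 - 13) = 1/(-509) = -1/509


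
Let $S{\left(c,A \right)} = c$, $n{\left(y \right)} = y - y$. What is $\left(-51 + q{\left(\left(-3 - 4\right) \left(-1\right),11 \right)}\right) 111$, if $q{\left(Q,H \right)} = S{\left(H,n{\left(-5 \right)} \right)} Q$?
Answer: $2886$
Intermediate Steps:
$n{\left(y \right)} = 0$
$q{\left(Q,H \right)} = H Q$
$\left(-51 + q{\left(\left(-3 - 4\right) \left(-1\right),11 \right)}\right) 111 = \left(-51 + 11 \left(-3 - 4\right) \left(-1\right)\right) 111 = \left(-51 + 11 \left(\left(-7\right) \left(-1\right)\right)\right) 111 = \left(-51 + 11 \cdot 7\right) 111 = \left(-51 + 77\right) 111 = 26 \cdot 111 = 2886$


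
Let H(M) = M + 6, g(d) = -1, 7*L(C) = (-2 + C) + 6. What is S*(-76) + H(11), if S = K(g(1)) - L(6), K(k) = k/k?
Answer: 347/7 ≈ 49.571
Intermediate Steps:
L(C) = 4/7 + C/7 (L(C) = ((-2 + C) + 6)/7 = (4 + C)/7 = 4/7 + C/7)
K(k) = 1
S = -3/7 (S = 1 - (4/7 + (1/7)*6) = 1 - (4/7 + 6/7) = 1 - 1*10/7 = 1 - 10/7 = -3/7 ≈ -0.42857)
H(M) = 6 + M
S*(-76) + H(11) = -3/7*(-76) + (6 + 11) = 228/7 + 17 = 347/7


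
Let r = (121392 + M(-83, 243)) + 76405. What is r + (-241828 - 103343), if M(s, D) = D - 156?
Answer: -147287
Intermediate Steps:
M(s, D) = -156 + D
r = 197884 (r = (121392 + (-156 + 243)) + 76405 = (121392 + 87) + 76405 = 121479 + 76405 = 197884)
r + (-241828 - 103343) = 197884 + (-241828 - 103343) = 197884 - 345171 = -147287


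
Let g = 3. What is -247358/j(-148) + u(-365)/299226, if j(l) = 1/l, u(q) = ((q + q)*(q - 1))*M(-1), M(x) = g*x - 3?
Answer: 1825726373884/49871 ≈ 3.6609e+7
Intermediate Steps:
M(x) = -3 + 3*x (M(x) = 3*x - 3 = -3 + 3*x)
u(q) = -12*q*(-1 + q) (u(q) = ((q + q)*(q - 1))*(-3 + 3*(-1)) = ((2*q)*(-1 + q))*(-3 - 3) = (2*q*(-1 + q))*(-6) = -12*q*(-1 + q))
-247358/j(-148) + u(-365)/299226 = -247358/(1/(-148)) + (12*(-365)*(1 - 1*(-365)))/299226 = -247358/(-1/148) + (12*(-365)*(1 + 365))*(1/299226) = -247358*(-148) + (12*(-365)*366)*(1/299226) = 36608984 - 1603080*1/299226 = 36608984 - 267180/49871 = 1825726373884/49871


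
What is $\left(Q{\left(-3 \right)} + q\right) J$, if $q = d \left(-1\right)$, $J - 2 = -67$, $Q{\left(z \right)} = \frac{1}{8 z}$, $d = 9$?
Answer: $\frac{14105}{24} \approx 587.71$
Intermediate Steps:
$Q{\left(z \right)} = \frac{1}{8 z}$
$J = -65$ ($J = 2 - 67 = -65$)
$q = -9$ ($q = 9 \left(-1\right) = -9$)
$\left(Q{\left(-3 \right)} + q\right) J = \left(\frac{1}{8 \left(-3\right)} - 9\right) \left(-65\right) = \left(\frac{1}{8} \left(- \frac{1}{3}\right) - 9\right) \left(-65\right) = \left(- \frac{1}{24} - 9\right) \left(-65\right) = \left(- \frac{217}{24}\right) \left(-65\right) = \frac{14105}{24}$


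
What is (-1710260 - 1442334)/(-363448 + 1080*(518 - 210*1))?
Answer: 1576297/15404 ≈ 102.33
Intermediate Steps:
(-1710260 - 1442334)/(-363448 + 1080*(518 - 210*1)) = -3152594/(-363448 + 1080*(518 - 210)) = -3152594/(-363448 + 1080*308) = -3152594/(-363448 + 332640) = -3152594/(-30808) = -3152594*(-1/30808) = 1576297/15404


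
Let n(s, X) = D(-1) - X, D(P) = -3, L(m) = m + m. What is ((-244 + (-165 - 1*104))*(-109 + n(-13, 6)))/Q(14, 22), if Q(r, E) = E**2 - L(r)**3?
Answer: -10089/3578 ≈ -2.8197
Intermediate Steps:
L(m) = 2*m
Q(r, E) = E**2 - 8*r**3 (Q(r, E) = E**2 - (2*r)**3 = E**2 - 8*r**3)
n(s, X) = -3 - X
((-244 + (-165 - 1*104))*(-109 + n(-13, 6)))/Q(14, 22) = ((-244 + (-165 - 1*104))*(-109 + (-3 - 1*6)))/(22**2 - 8*14**3) = ((-244 + (-165 - 104))*(-109 + (-3 - 6)))/(484 - 8*2744) = ((-244 - 269)*(-109 - 9))/(484 - 21952) = -513*(-118)/(-21468) = 60534*(-1/21468) = -10089/3578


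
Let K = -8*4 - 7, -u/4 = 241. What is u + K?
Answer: -1003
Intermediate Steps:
u = -964 (u = -4*241 = -964)
K = -39 (K = -32 - 7 = -39)
u + K = -964 - 39 = -1003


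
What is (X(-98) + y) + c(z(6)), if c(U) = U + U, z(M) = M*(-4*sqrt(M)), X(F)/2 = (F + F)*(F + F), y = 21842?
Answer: 98674 - 48*sqrt(6) ≈ 98556.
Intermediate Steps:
X(F) = 8*F**2 (X(F) = 2*((F + F)*(F + F)) = 2*((2*F)*(2*F)) = 2*(4*F**2) = 8*F**2)
z(M) = -4*M**(3/2)
c(U) = 2*U
(X(-98) + y) + c(z(6)) = (8*(-98)**2 + 21842) + 2*(-24*sqrt(6)) = (8*9604 + 21842) + 2*(-24*sqrt(6)) = (76832 + 21842) + 2*(-24*sqrt(6)) = 98674 - 48*sqrt(6)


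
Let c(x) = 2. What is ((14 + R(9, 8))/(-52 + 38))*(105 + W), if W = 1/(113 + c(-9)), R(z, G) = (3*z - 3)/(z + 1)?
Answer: -495116/4025 ≈ -123.01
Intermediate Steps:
R(z, G) = (-3 + 3*z)/(1 + z)
W = 1/115 (W = 1/(113 + 2) = 1/115 ≈ 0.0086956)
((14 + R(9, 8))/(-52 + 38))*(105 + W) = ((14 + 3*(-1 + 9)/(1 + 9))/(-52 + 38))*(105 + 1/115) = ((14 + 3*8/10)/(-14))*(12076/115) = ((14 + 3*(⅒)*8)*(-1/14))*(12076/115) = ((14 + 12/5)*(-1/14))*(12076/115) = ((82/5)*(-1/14))*(12076/115) = -41/35*12076/115 = -495116/4025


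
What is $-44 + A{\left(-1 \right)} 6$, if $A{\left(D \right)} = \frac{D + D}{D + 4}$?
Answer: $-48$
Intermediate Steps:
$A{\left(D \right)} = \frac{2 D}{4 + D}$
$-44 + A{\left(-1 \right)} 6 = -44 + 2 \left(-1\right) \frac{1}{4 - 1} \cdot 6 = -44 + 2 \left(-1\right) \frac{1}{3} \cdot 6 = -44 - 4 = -48$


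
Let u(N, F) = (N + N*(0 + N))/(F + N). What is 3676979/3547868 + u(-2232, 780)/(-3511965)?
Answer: 521332084198141/502552859038340 ≈ 1.0374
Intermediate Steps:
u(N, F) = (N + N**2)/(F + N) (u(N, F) = (N + N*N)/(F + N) = (N + N**2)/(F + N))
3676979/3547868 + u(-2232, 780)/(-3511965) = 3676979/3547868 - 2232*(1 - 2232)/(780 - 2232)/(-3511965) = 3676979*(1/3547868) - 2232*(-2231)/(-1452)*(-1/3511965) = 3676979/3547868 - 2232*(-1/1452)*(-2231)*(-1/3511965) = 3676979/3547868 - 414966/121*(-1/3511965) = 3676979/3547868 + 138322/141649255 = 521332084198141/502552859038340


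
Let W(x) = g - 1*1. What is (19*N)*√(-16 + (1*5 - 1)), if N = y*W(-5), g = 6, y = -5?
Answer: -950*I*√3 ≈ -1645.4*I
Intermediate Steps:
W(x) = 5 (W(x) = 6 - 1*1 = 6 - 1 = 5)
N = -25 (N = -5*5 = -25)
(19*N)*√(-16 + (1*5 - 1)) = (19*(-25))*√(-16 + (1*5 - 1)) = -475*√(-16 + (5 - 1)) = -475*√(-16 + 4) = -950*I*√3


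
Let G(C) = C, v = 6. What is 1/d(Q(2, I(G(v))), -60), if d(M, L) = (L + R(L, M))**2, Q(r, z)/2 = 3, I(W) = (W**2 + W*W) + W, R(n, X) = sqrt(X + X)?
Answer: 1/(4*(30 - sqrt(3))**2) ≈ 0.00031286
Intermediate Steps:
R(n, X) = sqrt(2)*sqrt(X) (R(n, X) = sqrt(2*X) = sqrt(2)*sqrt(X))
I(W) = W + 2*W**2 (I(W) = (W**2 + W**2) + W = 2*W**2 + W = W + 2*W**2)
Q(r, z) = 6 (Q(r, z) = 2*3 = 6)
d(M, L) = (L + sqrt(2)*sqrt(M))**2
1/d(Q(2, I(G(v))), -60) = 1/((-60 + sqrt(2)*sqrt(6))**2) = 1/((-60 + 2*sqrt(3))**2) = (-60 + 2*sqrt(3))**(-2)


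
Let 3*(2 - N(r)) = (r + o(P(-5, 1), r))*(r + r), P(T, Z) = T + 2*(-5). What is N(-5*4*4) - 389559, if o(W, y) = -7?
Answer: -394197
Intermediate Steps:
P(T, Z) = -10 + T (P(T, Z) = T - 10 = -10 + T)
N(r) = 2 - 2*r*(-7 + r)/3 (N(r) = 2 - (r - 7)*(r + r)/3 = 2 - (-7 + r)*2*r/3 = 2 - 2*r*(-7 + r)/3)
N(-5*4*4) - 389559 = (2 - 2*(-5*4*4)²/3 + 14*(-5*4*4)/3) - 389559 = (2 - 2*(-20*4)²/3 + 14*(-20*4)/3) - 389559 = (2 - ⅔*(-80)² + (14/3)*(-80)) - 389559 = (2 - ⅔*6400 - 1120/3) - 389559 = (2 - 12800/3 - 1120/3) - 389559 = -4638 - 389559 = -394197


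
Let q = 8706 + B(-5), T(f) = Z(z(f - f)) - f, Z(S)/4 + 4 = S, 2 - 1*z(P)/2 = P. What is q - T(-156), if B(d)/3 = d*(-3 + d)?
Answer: 8670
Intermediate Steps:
z(P) = 4 - 2*P
Z(S) = -16 + 4*S
B(d) = 3*d*(-3 + d) (B(d) = 3*(d*(-3 + d)) = 3*d*(-3 + d))
T(f) = -f (T(f) = (-16 + 4*(4 - 2*(f - f))) - f = (-16 + 4*(4 - 2*0)) - f = (-16 + 4*(4 + 0)) - f = (-16 + 4*4) - f = (-16 + 16) - f = 0 - f = -f)
q = 8826 (q = 8706 + 3*(-5)*(-3 - 5) = 8706 + 3*(-5)*(-8) = 8706 + 120 = 8826)
q - T(-156) = 8826 - (-1)*(-156) = 8826 - 1*156 = 8826 - 156 = 8670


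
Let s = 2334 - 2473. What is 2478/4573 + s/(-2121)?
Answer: 5891485/9699333 ≈ 0.60741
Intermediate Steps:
s = -139
2478/4573 + s/(-2121) = 2478/4573 - 139/(-2121) = 2478*(1/4573) - 139*(-1/2121) = 2478/4573 + 139/2121 = 5891485/9699333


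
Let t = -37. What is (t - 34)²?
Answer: 5041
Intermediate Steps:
(t - 34)² = (-37 - 34)² = (-71)² = 5041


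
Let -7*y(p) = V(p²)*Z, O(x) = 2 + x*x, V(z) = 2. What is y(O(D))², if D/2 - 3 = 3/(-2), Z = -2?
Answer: 16/49 ≈ 0.32653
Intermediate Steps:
D = 3 (D = 6 + 2*(3/(-2)) = 6 + 2*(3*(-½)) = 6 + 2*(-3/2) = 6 - 3 = 3)
O(x) = 2 + x²
y(p) = 4/7 (y(p) = -2*(-2)/7 = -⅐*(-4) = 4/7)
y(O(D))² = (4/7)² = 16/49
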